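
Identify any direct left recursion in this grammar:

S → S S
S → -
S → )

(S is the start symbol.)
Yes, S is left-recursive

Direct left recursion occurs when N → N α for some non-terminal N (the right-hand side begins with the left-hand side itself).

S → S S: LEFT RECURSIVE (starts with S)
S → -: starts with '-'
S → ): starts with ')'

The grammar has direct left recursion on: S.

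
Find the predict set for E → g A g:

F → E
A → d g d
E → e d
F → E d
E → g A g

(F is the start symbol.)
{ 'g' }

PREDICT(E → g A g) = (FIRST(RHS) \ {ε}) ∪ (FOLLOW(E) if ε ∈ FIRST(RHS), i.e. RHS ⇒* ε)
FIRST(g A g) = { 'g' }
ε ∉ FIRST(g A g), so FOLLOW(E) is not added.
PREDICT(E → g A g) = { 'g' }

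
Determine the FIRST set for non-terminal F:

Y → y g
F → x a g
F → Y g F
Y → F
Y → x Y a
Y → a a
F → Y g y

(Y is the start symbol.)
{ 'a', 'x', 'y' }

To compute FIRST(F), examine every production with F on the left-hand side, reading each right-hand side left to right until a non-nullable symbol is reached.

FIRST sets of the other non-terminals involved (by the same procedure, iterated to a fixed point):
  FIRST(Y) = { 'a', 'x', 'y' }

From F → x a g:
  - x is a terminal: add 'x' and stop
From F → Y g F:
  - Y is a non-terminal: add FIRST(Y) \ {ε} = { 'a', 'x', 'y' }
    Y is not nullable, so stop
From F → Y g y:
  - Y is a non-terminal: add FIRST(Y) \ {ε} = { 'a', 'x', 'y' }
    Y is not nullable, so stop

Collecting: FIRST(F) = { 'a', 'x', 'y' }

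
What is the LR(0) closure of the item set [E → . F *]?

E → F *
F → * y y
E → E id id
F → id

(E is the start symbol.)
{ [E → . F *], [F → . * y y], [F → . id] }

Start with: [E → . F *]
  [E → . F *] has the dot before F: add [F → . * y y], [F → . id]
No further items can be added.

CLOSURE = { [E → . F *], [F → . * y y], [F → . id] }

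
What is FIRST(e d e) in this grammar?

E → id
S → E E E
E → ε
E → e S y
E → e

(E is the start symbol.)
{ 'e' }

To compute FIRST(e d e), process the symbols left to right:
Symbol e is a terminal. Add 'e' and stop.
FIRST(e d e) = { 'e' }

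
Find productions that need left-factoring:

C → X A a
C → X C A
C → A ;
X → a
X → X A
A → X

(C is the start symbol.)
Left-factoring is needed when two productions for the same non-terminal
share a common prefix on the right-hand side.

Productions for C:
  C → X A a
  C → X C A
  C → A ;
Productions for X:
  X → a
  X → X A

Found common prefix 'X' in productions for C

Answer: Yes, C has productions with common prefix 'X'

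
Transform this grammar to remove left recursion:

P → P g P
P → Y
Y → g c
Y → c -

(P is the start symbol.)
P is directly left-recursive. The standard transformation for
  A → A α₁ | ... | A α_m | β₁ | ... | β_n
is
  A  → β₁ A' | ... | β_n A'
  A' → α₁ A' | ... | α_m A' | ε

P → Y becomes P → Y P'
P → P g P becomes P' → g P P'
Add P' → ε

Productions for other non-terminals are unchanged:
  Y → g c
  Y → c -

Resulting grammar:
P → Y P'
P' → g P P'
P' → ε
Y → g c
Y → c -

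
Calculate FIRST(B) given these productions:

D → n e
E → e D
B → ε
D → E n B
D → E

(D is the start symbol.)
From B → ε:
  - ε-production, so ε ∈ FIRST(B)

Collecting: FIRST(B) = { ε }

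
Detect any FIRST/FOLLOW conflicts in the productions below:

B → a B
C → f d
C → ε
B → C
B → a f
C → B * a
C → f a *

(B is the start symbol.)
Yes. C → B '*' a with FOLLOW(C) on { '*' }

A FIRST/FOLLOW conflict occurs when a non-terminal N has a nullable alternative N → β (β ⇒* ε) and another alternative N → α with FIRST(α) ∩ FOLLOW(N) ≠ ∅: on such a lookahead the parser cannot decide between expanding α and letting N vanish via β.

Nullable non-terminals: B, C.
FIRST sets used below: FIRST(C) = { '*', 'a', 'f', ε }, FIRST(B) = { '*', 'a', 'f', ε }

B: nullable alternative(s) B → C; FOLLOW(B) = { $, '*' }
  B → a B: FIRST \ {ε} = { 'a' } — disjoint from FOLLOW(B)
  B → C: FIRST \ {ε} = { '*', 'a', 'f' } — this is the only nullable alternative, skip
  B → a f: FIRST \ {ε} = { 'a' } — disjoint from FOLLOW(B)

C: nullable alternative(s) C → ε; FOLLOW(C) = { $, '*' }
  C → f d: FIRST \ {ε} = { 'f' } — disjoint from FOLLOW(C)
  C → ε: FIRST \ {ε} = { } — this is the only nullable alternative, skip
  C → B * a: FIRST \ {ε} = { '*', 'a', 'f' } — overlaps FOLLOW(C) on { '*' }: CONFLICT
  C → f a *: FIRST \ {ε} = { 'f' } — disjoint from FOLLOW(C)

So the grammar has 1 FIRST/FOLLOW conflict (marked CONFLICT above).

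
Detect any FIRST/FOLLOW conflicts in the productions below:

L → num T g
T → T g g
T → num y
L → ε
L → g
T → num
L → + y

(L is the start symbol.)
A FIRST/FOLLOW conflict occurs when a non-terminal N has a nullable alternative N → β (β ⇒* ε) and another alternative N → α with FIRST(α) ∩ FOLLOW(N) ≠ ∅: on such a lookahead the parser cannot decide between expanding α and letting N vanish via β.

Nullable non-terminals: L.

L: nullable alternative(s) L → ε; FOLLOW(L) = { $ }
  L → num T g: FIRST \ {ε} = { 'num' } — disjoint from FOLLOW(L)
  L → ε: FIRST \ {ε} = { } — this is the only nullable alternative, skip
  L → g: FIRST \ {ε} = { 'g' } — disjoint from FOLLOW(L)
  L → + y: FIRST \ {ε} = { '+' } — disjoint from FOLLOW(L)

T has no nullable alternative, so no FIRST/FOLLOW check is needed there.

No FIRST/FOLLOW conflicts found.

Answer: No FIRST/FOLLOW conflicts.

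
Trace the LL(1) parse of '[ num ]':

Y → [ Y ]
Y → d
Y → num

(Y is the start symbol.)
Stack is shown with the top on the left.

Stack    Input      Action
--------------------------
Y $      [ num ] $  output Y → [ Y ]
[ Y ] $  [ num ] $  match '['
Y ] $    num ] $    output Y → num
num ] $  num ] $    match 'num'
] $      ] $        match ']'
$        $          accept

The string is accepted.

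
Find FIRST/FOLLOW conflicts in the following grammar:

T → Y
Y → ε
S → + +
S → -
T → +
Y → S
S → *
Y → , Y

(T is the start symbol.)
No FIRST/FOLLOW conflicts.

A FIRST/FOLLOW conflict occurs when a non-terminal N has a nullable alternative N → β (β ⇒* ε) and another alternative N → α with FIRST(α) ∩ FOLLOW(N) ≠ ∅: on such a lookahead the parser cannot decide between expanding α and letting N vanish via β.

Nullable non-terminals: T, Y.
FIRST sets used below: FIRST(Y) = { '*', '+', ',', '-', ε }, FIRST(S) = { '*', '+', '-' }

T: nullable alternative(s) T → Y; FOLLOW(T) = { $ }
  T → Y: FIRST \ {ε} = { '*', '+', ',', '-' } — this is the only nullable alternative, skip
  T → +: FIRST \ {ε} = { '+' } — disjoint from FOLLOW(T)

Y: nullable alternative(s) Y → ε; FOLLOW(Y) = { $ }
  Y → ε: FIRST \ {ε} = { } — this is the only nullable alternative, skip
  Y → S: FIRST \ {ε} = { '*', '+', '-' } — disjoint from FOLLOW(Y)
  Y → , Y: FIRST \ {ε} = { ',' } — disjoint from FOLLOW(Y)

S has no nullable alternative, so no FIRST/FOLLOW check is needed there.

No FIRST/FOLLOW conflicts found.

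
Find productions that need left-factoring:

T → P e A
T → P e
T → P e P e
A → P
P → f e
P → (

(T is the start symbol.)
Left-factoring is needed when two productions for the same non-terminal
share a common prefix on the right-hand side.

Productions for T:
  T → P e A
  T → P e
  T → P e P e
Productions for P:
  P → f e
  P → (

Found common prefix 'P e' in productions for T

Answer: Yes, T has productions with common prefix 'P e'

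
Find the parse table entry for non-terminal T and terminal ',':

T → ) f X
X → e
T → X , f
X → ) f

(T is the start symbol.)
To find M[T, ','], we find productions for T where ',' is in the predict set (PREDICT(N → α) = (FIRST(α) \ {ε}) ∪ (FOLLOW(N) if α ⇒* ε)).

Relevant sets:
  FIRST(X) = { ')', 'e' }

T → ) f X: PREDICT = { ')' }
T → X , f: PREDICT = { ')', 'e' }

M[T, ','] is empty (no production applies)

Answer: Empty (error entry)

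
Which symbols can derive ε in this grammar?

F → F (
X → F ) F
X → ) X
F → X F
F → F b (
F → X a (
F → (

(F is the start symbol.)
A non-terminal is nullable if it can derive ε (the empty string): either it has an ε-production, or it has a production whose right-hand side consists entirely of nullable non-terminals.

There are no ε-productions, so no non-terminal can derive ε.
No non-terminals are nullable.

Answer: None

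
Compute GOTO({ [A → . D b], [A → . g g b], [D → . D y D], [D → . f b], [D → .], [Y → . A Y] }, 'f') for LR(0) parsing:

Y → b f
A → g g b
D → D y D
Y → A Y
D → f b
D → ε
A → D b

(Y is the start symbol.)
{ [D → f . b] }

GOTO(I, 'f') = CLOSURE({ [A → αX.β] : [A → α.Xβ] ∈ I, X = 'f' })

Items with dot before 'f', with the dot advanced:
  [D → . f b] → [D → f . b]
Closure adds nothing (no advanced item has the dot before a non-terminal).

GOTO = { [D → f . b] }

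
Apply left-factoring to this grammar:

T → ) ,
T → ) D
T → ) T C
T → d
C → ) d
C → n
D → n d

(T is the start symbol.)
Left-factoring transforms A → αβ₁ | αβ₂ into A → αA' and A' → β₁ | β₂
(α is the longest common prefix among the alternatives). Repeat until
no nonterminal has two alternatives with a common prefix.

Round 1: T has alternatives sharing prefix ')'. Introduce T': T → ) T'
  Add: T' → ,
  Add: T' → D
  Add: T' → T C

No remaining common prefixes — done.

Resulting grammar:
T → ) T'
T' → ,
T' → D
T' → T C
T → d
C → ) d
C → n
D → n d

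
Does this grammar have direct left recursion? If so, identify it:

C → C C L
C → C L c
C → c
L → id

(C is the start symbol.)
Direct left recursion occurs when N → N α for some non-terminal N (the right-hand side begins with the left-hand side itself).

C → C C L: LEFT RECURSIVE (starts with C)
C → C L c: LEFT RECURSIVE (starts with C)
C → c: starts with c
L → id: starts with id

The grammar has direct left recursion on: C.

Answer: Yes, C is left-recursive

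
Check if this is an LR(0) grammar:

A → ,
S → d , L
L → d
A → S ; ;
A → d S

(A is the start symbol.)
Yes, the grammar is LR(0)

Augment with A' → A and build the canonical LR(0) collection (I0 = CLOSURE({[A' → . A]}), then GOTO on every symbol after a dot until no new states appear). It has 12 states:
  I0: { [A → . ,], [A → . S ; ;], [A → . d S], [A' → . A], [S → . d , L] }  — shift
  I1: { [A → , .] }  — reduce
  I2: { [A' → A .] }  — accept
  I3: { [A → S . ; ;] }  — shift
  I4: { [A → d . S], [S → . d , L], [S → d . , L] }  — shift
  I5: { [L → . d], [S → d , . L] }  — shift
  I6: { [A → d S .] }  — reduce
  I7: { [S → d . , L] }  — shift
  I8: { [S → d , L .] }  — reduce
  I9: { [L → d .] }  — reduce
  I10: { [A → S ; . ;] }  — shift
  I11: { [A → S ; ; .] }  — reduce

Every state is either a pure shift/goto state or contains exactly one complete item and nothing to shift — no conflicts. The grammar is LR(0).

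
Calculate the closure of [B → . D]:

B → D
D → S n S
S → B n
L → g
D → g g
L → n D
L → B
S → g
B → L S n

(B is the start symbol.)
{ [B → . D], [B → . L S n], [D → . S n S], [D → . g g], [L → . B], [L → . g], [L → . n D], [S → . B n], [S → . g] }

To compute CLOSURE, for each item [A → α.Bβ] where B is a non-terminal, add [B → .γ] for all productions B → γ; repeat for the newly added items until nothing changes.

Start with: [B → . D]
  [B → . D] has the dot before D: add [D → . S n S], [D → . g g]
  [D → . S n S] has the dot before S: add [S → . B n], [S → . g]
  [S → . B n] has the dot before B: add [B → . L S n]
  [B → . L S n] has the dot before L: add [L → . g], [L → . n D], [L → . B]
No further items can be added.

CLOSURE = { [B → . D], [B → . L S n], [D → . S n S], [D → . g g], [L → . B], [L → . g], [L → . n D], [S → . B n], [S → . g] }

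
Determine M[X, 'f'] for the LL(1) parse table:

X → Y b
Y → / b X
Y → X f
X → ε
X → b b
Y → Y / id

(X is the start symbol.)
X → Y b, X → ε

To find M[X, 'f'], we find productions for X where 'f' is in the predict set (PREDICT(N → α) = (FIRST(α) \ {ε}) ∪ (FOLLOW(N) if α ⇒* ε)).

Relevant sets:
  FIRST(Y) = { '/', 'b', 'f' }
  FOLLOW(X) = { $, '/', 'b', 'f' }

X → Y b: PREDICT = { '/', 'b', 'f' }
  'f' is in predict set, so this production goes in M[X, 'f']
X → ε: PREDICT = { $, '/', 'b', 'f' }
  'f' is in predict set, so this production goes in M[X, 'f']
X → b b: PREDICT = { 'b' }

M[X, 'f'] = X → Y b, X → ε  (a multiply-defined cell — the grammar is not LL(1))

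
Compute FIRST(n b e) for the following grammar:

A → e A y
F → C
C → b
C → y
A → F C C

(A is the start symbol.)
{ 'n' }

To compute FIRST(n b e), process the symbols left to right:
Symbol n is a terminal. Add 'n' and stop.
FIRST(n b e) = { 'n' }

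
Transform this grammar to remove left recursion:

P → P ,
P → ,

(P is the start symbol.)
P is directly left-recursive. The standard transformation for
  A → A α₁ | ... | A α_m | β₁ | ... | β_n
is
  A  → β₁ A' | ... | β_n A'
  A' → α₁ A' | ... | α_m A' | ε

P → , becomes P → , P'
P → P , becomes P' → , P'
Add P' → ε

Resulting grammar:
P → , P'
P' → , P'
P' → ε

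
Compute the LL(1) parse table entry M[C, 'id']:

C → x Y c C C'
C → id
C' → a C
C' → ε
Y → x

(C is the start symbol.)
To find M[C, 'id'], we find productions for C where 'id' is in the predict set (PREDICT(N → α) = (FIRST(α) \ {ε}) ∪ (FOLLOW(N) if α ⇒* ε)).

C → x Y c C C': PREDICT = { 'x' }
C → id: PREDICT = { 'id' }
  'id' is in predict set, so this production goes in M[C, 'id']

M[C, 'id'] = C → id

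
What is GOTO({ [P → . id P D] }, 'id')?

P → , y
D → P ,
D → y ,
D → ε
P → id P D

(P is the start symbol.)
GOTO(I, 'id') = CLOSURE({ [A → αX.β] : [A → α.Xβ] ∈ I, X = 'id' })

Items with dot before 'id', with the dot advanced:
  [P → . id P D] → [P → id . P D]
Closure of the advanced items:
  [P → id . P D] has the dot before P: add [P → . , y], [P → . id P D]

GOTO = { [P → . , y], [P → . id P D], [P → id . P D] }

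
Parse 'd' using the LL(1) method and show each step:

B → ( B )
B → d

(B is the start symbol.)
LL(1) parsing maintains a stack (initially the start symbol over $) and the input. At each step: if the stack top is a terminal, match it against the current input token; if it is a non-terminal N, replace it with the RHS of M[N, lookahead] (the unique production whose predict set contains the lookahead).

Stack is shown with the top on the left.

Stack  Input  Action
--------------------
B $    d $    output B → d
d $    d $    match 'd'
$      $      accept

The string is accepted.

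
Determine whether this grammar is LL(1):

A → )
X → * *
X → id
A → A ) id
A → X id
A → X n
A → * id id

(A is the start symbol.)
Relevant sets:
  FIRST(A) = { ')', '*', 'id' }
  FIRST(X) = { '*', 'id' }

For A:
  PREDICT(A → ')') = { ')' }
  PREDICT(A → A ')' id) = { ')', '*', 'id' }
  PREDICT(A → X id) = { '*', 'id' }
  PREDICT(A → X n) = { '*', 'id' }
  PREDICT(A → '*' id id) = { '*' }
For X:
  PREDICT(X → '*' '*') = { '*' }
  PREDICT(X → id) = { 'id' }

Conflict found: Predict set conflict for A: { ')' }
The grammar is NOT LL(1).

Answer: No. Predict set conflict for A: { ')' }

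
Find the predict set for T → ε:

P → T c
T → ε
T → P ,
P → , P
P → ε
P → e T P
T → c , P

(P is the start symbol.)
{ $, ',', 'c', 'e' }

PREDICT(T → ε) = (FIRST(RHS) \ {ε}) ∪ (FOLLOW(T) if ε ∈ FIRST(RHS), i.e. RHS ⇒* ε)
The right-hand side is ε (FIRST(ε) = { ε }), so the predict set is FOLLOW(T) = { $, ',', 'c', 'e' }
PREDICT(T → ε) = { $, ',', 'c', 'e' }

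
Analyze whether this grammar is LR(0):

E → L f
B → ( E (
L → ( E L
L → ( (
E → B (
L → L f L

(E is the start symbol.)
No. Shift-reduce conflict between [E → L f .] and [L → . ( (]

A grammar is LR(0) if no state in the canonical LR(0) collection has:
  - both a shift item (dot before a terminal) and a complete item (shift-reduce conflict), or
  - two or more complete items (reduce-reduce conflict; the accept item [E' → E .] counts as a complete item here).

Augment with E' → E and build the canonical LR(0) collection (I0 = CLOSURE({[E' → . E]}), then GOTO on every symbol after a dot until no new states appear). It has 15 states:
  I0: { [B → . ( E (], [E → . B (], [E → . L f], [E' → . E], [L → . ( (], [L → . ( E L], [L → . L f L] }  — shift
  I1: { [B → ( . E (], [B → . ( E (], [E → . B (], [E → . L f], [L → ( . (], [L → ( . E L], [L → . ( (], [L → . ( E L], [L → . L f L] }  — shift
  I2: { [E → B . (] }  — shift
  I3: { [E' → E .] }  — accept
  I4: { [E → L . f], [L → L . f L] }  — shift
  I5: { [E → L f .], [L → . ( (], [L → . ( E L], [L → . L f L], [L → L f . L] }  — shift, reduce
  I6: { [B → . ( E (], [E → . B (], [E → . L f], [L → ( . (], [L → ( . E L], [L → . ( (], [L → . ( E L], [L → . L f L] }  — shift
  I7: { [L → L . f L], [L → L f L .] }  — shift, reduce
  I8: { [L → . ( (], [L → . ( E L], [L → . L f L], [L → L f . L] }  — shift
  I9: { [B → ( . E (], [B → . ( E (], [E → . B (], [E → . L f], [L → ( ( .], [L → ( . (], [L → ( . E L], [L → . ( (], [L → . ( E L], [L → . L f L] }  — shift, reduce
  I10: { [L → ( E . L], [L → . ( (], [L → . ( E L], [L → . L f L] }  — shift
  I11: { [L → ( E L .], [L → L . f L] }  — shift, reduce
  I12: { [B → ( E . (], [L → ( E . L], [L → . ( (], [L → . ( E L], [L → . L f L] }  — shift
  I13: { [B → ( E ( .], [B → . ( E (], [E → . B (], [E → . L f], [L → ( . (], [L → ( . E L], [L → . ( (], [L → . ( E L], [L → . L f L] }  — shift, reduce
  I14: { [E → B ( .] }  — reduce

Conflict in state I5:
  Shift-reduce conflict between [E → L f .] and [L → . ( (]
So the grammar is NOT LR(0).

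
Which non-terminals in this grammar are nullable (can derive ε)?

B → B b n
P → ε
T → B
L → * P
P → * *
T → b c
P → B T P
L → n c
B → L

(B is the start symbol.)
ε-productions: P → ε
So P is immediately nullable.
No further non-terminal can be added: every production for the remaining non-terminals contains a terminal or a non-nullable non-terminal.
Nullable = { 'P' }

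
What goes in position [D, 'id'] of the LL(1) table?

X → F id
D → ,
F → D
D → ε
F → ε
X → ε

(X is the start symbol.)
To find M[D, 'id'], we find productions for D where 'id' is in the predict set (PREDICT(N → α) = (FIRST(α) \ {ε}) ∪ (FOLLOW(N) if α ⇒* ε)).

Relevant sets:
  FOLLOW(D) = { 'id' }

D → ,: PREDICT = { ',' }
D → ε: PREDICT = { 'id' }
  'id' is in predict set, so this production goes in M[D, 'id']

M[D, 'id'] = D → ε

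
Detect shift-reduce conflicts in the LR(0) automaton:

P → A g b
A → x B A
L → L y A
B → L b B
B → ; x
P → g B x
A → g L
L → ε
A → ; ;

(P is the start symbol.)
A shift-reduce conflict occurs when an LR(0) state has both:
  - a complete (reduce) item [A → α .] (dot at the end), and
  - a shift item [B → β . c γ] (dot before a terminal).

Augment with P' → P and build the canonical LR(0) collection (I0 = CLOSURE({[P' → . P]}), then GOTO on every symbol after a dot until no new states appear). It has 23 states:
  I0: { [A → . ; ;], [A → . g L], [A → . x B A], [P → . A g b], [P → . g B x], [P' → . P] }  — shift
  I1: { [A → ; . ;] }  — shift
  I2: { [P → A . g b] }  — shift
  I3: { [P' → P .] }  — accept
  I4: { [A → g . L], [B → . ; x], [B → . L b B], [L → . L y A], [L → .], [P → g . B x] }  — shift, reduce
  I5: { [A → x . B A], [B → . ; x], [B → . L b B], [L → . L y A], [L → .] }  — shift, reduce
  I6: { [B → ; . x] }  — shift
  I7: { [A → . ; ;], [A → . g L], [A → . x B A], [A → x B . A] }  — shift
  I8: { [B → L . b B], [L → L . y A] }  — shift
  I9: { [B → . ; x], [B → . L b B], [B → L b . B], [L → . L y A], [L → .] }  — shift, reduce
  I10: { [A → . ; ;], [A → . g L], [A → . x B A], [L → L y . A] }  — shift
  I11: { [L → L y A .] }  — reduce
  I12: { [A → g . L], [L → . L y A], [L → .] }  — reduce
  I13: { [A → g L .], [L → L . y A] }  — shift, reduce
  I14: { [B → L b B .] }  — reduce
  I15: { [A → x B A .] }  — reduce
  I16: { [B → ; x .] }  — reduce
  I17: { [P → g B . x] }  — shift
  I18: { [A → g L .], [B → L . b B], [L → L . y A] }  — shift, reduce
  I19: { [P → g B x .] }  — reduce
  I20: { [P → A g . b] }  — shift
  I21: { [P → A g b .] }  — reduce
  I22: { [A → ; ; .] }  — reduce

I4 contains reduce item [L → .] and shift item [B → . ; x] — shift-reduce conflict.
I5 contains reduce item [L → .] and shift item [B → . ; x] — shift-reduce conflict.
I9 contains reduce item [L → .] and shift item [B → . ; x] — shift-reduce conflict.
I13 contains reduce item [A → g L .] and shift item [L → L . y A] — shift-reduce conflict.
I18 contains reduce item [A → g L .] and shift items [B → L . b B], [L → L . y A] — shift-reduce conflict.

Answer: Yes — I4: [L → .] vs [B → . ; x]; I5: [L → .] vs [B → . ; x]; I9: [L → .] vs [B → . ; x]; I13: [A → g L .] vs [L → L . y A]; I18: [A → g L .] vs [B → L . b B]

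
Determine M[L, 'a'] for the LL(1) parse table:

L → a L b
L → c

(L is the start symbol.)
To find M[L, 'a'], we find productions for L where 'a' is in the predict set (PREDICT(N → α) = (FIRST(α) \ {ε}) ∪ (FOLLOW(N) if α ⇒* ε)).

L → a L b: PREDICT = { 'a' }
  'a' is in predict set, so this production goes in M[L, 'a']
L → c: PREDICT = { 'c' }

M[L, 'a'] = L → a L b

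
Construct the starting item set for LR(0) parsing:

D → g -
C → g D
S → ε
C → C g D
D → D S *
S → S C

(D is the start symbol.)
First, augment the grammar with D' → D
I₀ = CLOSURE({ [D' → . D] }):
  [D' → . D] has the dot before D: add [D → . g -], [D → . D S *]
No further items can be added.

I₀ = { [D → . D S *], [D → . g -], [D' → . D] }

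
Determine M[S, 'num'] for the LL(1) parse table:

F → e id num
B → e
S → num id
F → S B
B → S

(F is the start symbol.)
S → num id

To find M[S, 'num'], we find productions for S where 'num' is in the predict set (PREDICT(N → α) = (FIRST(α) \ {ε}) ∪ (FOLLOW(N) if α ⇒* ε)).

S → num id: PREDICT = { 'num' }
  'num' is in predict set, so this production goes in M[S, 'num']

M[S, 'num'] = S → num id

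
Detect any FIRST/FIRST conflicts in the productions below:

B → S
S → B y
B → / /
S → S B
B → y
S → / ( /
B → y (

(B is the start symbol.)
Yes. B → S / B → '/' '/' on { '/' }; B → S / B → y on { 'y' }; B → S / B → y '(' on { 'y' }; B → y / B → y '(' on { 'y' }; S → B y / S → S B on { '/', 'y' }; S → B y / S → '/' '(' '/' on { '/' }; S → S B / S → '/' '(' '/' on { '/' }

A FIRST/FIRST conflict occurs when two productions N → α and N → β for the same non-terminal have FIRST(α) ∩ FIRST(β) ≠ ∅ (with ε ∈ FIRST of a nullable right-hand side, so two nullable alternatives also conflict).

FIRST sets of the non-terminals at (or reachable through a nullable prefix from) the front of some alternative:
  FIRST(S) = { '/', 'y' }
  FIRST(B) = { '/', 'y' }

Productions for B:
  B → S: FIRST = { '/', 'y' }
  B → / /: FIRST = { '/' }
  B → y: FIRST = { 'y' }
  B → y (: FIRST = { 'y' }
Productions for S:
  S → B y: FIRST = { '/', 'y' }
  S → S B: FIRST = { '/', 'y' }
  S → / ( /: FIRST = { '/' }

Conflict for B: B → S and B → / /
  Overlap: { '/' }
Conflict for B: B → S and B → y
  Overlap: { 'y' }
Conflict for B: B → S and B → y (
  Overlap: { 'y' }
Conflict for B: B → y and B → y (
  Overlap: { 'y' }
Conflict for S: S → B y and S → S B
  Overlap: { '/', 'y' }
Conflict for S: S → B y and S → / ( /
  Overlap: { '/' }
Conflict for S: S → S B and S → / ( /
  Overlap: { '/' }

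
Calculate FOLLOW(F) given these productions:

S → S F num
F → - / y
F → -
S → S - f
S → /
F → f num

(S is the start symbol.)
{ 'num' }

In S → S F num: F is followed by num, add FIRST(num) \ {ε} = { 'num' }

Taking the union: FOLLOW(F) = { 'num' }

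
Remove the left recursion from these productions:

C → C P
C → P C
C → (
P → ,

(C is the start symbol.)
C → P C C'
C → ( C'
C' → P C'
C' → ε
P → ,

C is directly left-recursive. The standard transformation for
  A → A α₁ | ... | A α_m | β₁ | ... | β_n
is
  A  → β₁ A' | ... | β_n A'
  A' → α₁ A' | ... | α_m A' | ε

C → P C becomes C → P C C'
C → ( becomes C → ( C'
C → C P becomes C' → P C'
Add C' → ε

Productions for other non-terminals are unchanged:
  P → ,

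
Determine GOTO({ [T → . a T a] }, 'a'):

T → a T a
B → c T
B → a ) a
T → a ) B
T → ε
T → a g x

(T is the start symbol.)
{ [T → . a ) B], [T → . a T a], [T → . a g x], [T → .], [T → a . T a] }

GOTO(I, 'a') = CLOSURE({ [A → αX.β] : [A → α.Xβ] ∈ I, X = 'a' })

Items with dot before 'a', with the dot advanced:
  [T → . a T a] → [T → a . T a]
Closure of the advanced items:
  [T → a . T a] has the dot before T: add [T → . a T a], [T → . a ) B], [T → .], [T → . a g x]

GOTO = { [T → . a ) B], [T → . a T a], [T → . a g x], [T → .], [T → a . T a] }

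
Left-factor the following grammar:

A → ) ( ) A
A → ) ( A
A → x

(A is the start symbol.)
A → ) ( A'
A' → ) A
A' → A
A → x

Left-factoring transforms A → αβ₁ | αβ₂ into A → αA' and A' → β₁ | β₂
(α is the longest common prefix among the alternatives). Repeat until
no nonterminal has two alternatives with a common prefix.

Round 1: A has alternatives sharing prefix ') ('. Introduce A': A → ) ( A'
  Add: A' → ) A
  Add: A' → A

No remaining common prefixes — done.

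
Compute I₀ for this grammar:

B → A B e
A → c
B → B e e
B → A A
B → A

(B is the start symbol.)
{ [A → . c], [B → . A A], [B → . A B e], [B → . A], [B → . B e e], [B' → . B] }

First, augment the grammar with B' → B
I₀ = CLOSURE({ [B' → . B] }):
  [B' → . B] has the dot before B: add [B → . A B e], [B → . B e e], [B → . A A], [B → . A]
  [B → . A B e] has the dot before A: add [A → . c]
No further items can be added.

I₀ = { [A → . c], [B → . A A], [B → . A B e], [B → . A], [B → . B e e], [B' → . B] }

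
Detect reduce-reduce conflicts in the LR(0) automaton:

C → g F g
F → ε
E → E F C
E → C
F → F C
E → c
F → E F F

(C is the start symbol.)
Yes — I8: [C → g F g .] vs [F → .]; I10: [E → C .] vs [E → E F C .]

A reduce-reduce conflict occurs when an LR(0) state has two complete items [A → α .] and [B → β .] — both call for a reduction, and with no lookahead the parser cannot choose between them.

Augment with C' → C and build the canonical LR(0) collection (I0 = CLOSURE({[C' → . C]}), then GOTO on every symbol after a dot until no new states appear). It has 12 states:
  I0: { [C → . g F g], [C' → . C] }  — shift
  I1: { [C' → C .] }  — accept
  I2: { [C → . g F g], [C → g . F g], [E → . C], [E → . E F C], [E → . c], [F → . E F F], [F → . F C], [F → .] }  — shift, reduce
  I3: { [E → C .] }  — reduce
  I4: { [C → . g F g], [E → . C], [E → . E F C], [E → . c], [E → E . F C], [F → . E F F], [F → . F C], [F → .], [F → E . F F] }  — shift, reduce
  I5: { [C → . g F g], [C → g F . g], [F → F . C] }  — shift
  I6: { [E → c .] }  — reduce
  I7: { [F → F C .] }  — reduce
  I8: { [C → . g F g], [C → g . F g], [C → g F g .], [E → . C], [E → . E F C], [E → . c], [F → . E F F], [F → . F C], [F → .] }  — shift, 2 reduces
  I9: { [C → . g F g], [E → . C], [E → . E F C], [E → . c], [E → E F . C], [F → . E F F], [F → . F C], [F → .], [F → E F . F], [F → F . C] }  — shift, reduce
  I10: { [E → C .], [E → E F C .], [F → F C .] }  — 3 reduces
  I11: { [C → . g F g], [F → E F F .], [F → F . C] }  — shift, reduce

I8 contains complete items [C → g F g .], [F → .] — reduce-reduce conflict.
I10 contains complete items [E → C .], [E → E F C .], [F → F C .] — reduce-reduce conflict.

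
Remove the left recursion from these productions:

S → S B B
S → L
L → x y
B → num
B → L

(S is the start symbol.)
S → L S'
S' → B B S'
S' → ε
L → x y
B → num
B → L

S is directly left-recursive. The standard transformation for
  A → A α₁ | ... | A α_m | β₁ | ... | β_n
is
  A  → β₁ A' | ... | β_n A'
  A' → α₁ A' | ... | α_m A' | ε

S → L becomes S → L S'
S → S B B becomes S' → B B S'
Add S' → ε

Productions for other non-terminals are unchanged:
  L → x y
  B → num
  B → L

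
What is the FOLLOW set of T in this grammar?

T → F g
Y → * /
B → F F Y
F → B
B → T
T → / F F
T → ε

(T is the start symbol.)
{ $, '*', '/', 'g' }

To compute FOLLOW(T), find every occurrence of T on a right-hand side N → α T β: add FIRST(β) \ {ε}, and if β is empty or nullable also add FOLLOW(N). Iterate to a fixed point.

T is the start symbol, so $ ∈ FOLLOW(T).
In B → T: T is at the end, add FOLLOW(B)

The FOLLOW sets referred to above (computed the same way, to a fixed point):
  FOLLOW(B) = { $, '*', '/', 'g' }

Taking the union: FOLLOW(T) = { $, '*', '/', 'g' }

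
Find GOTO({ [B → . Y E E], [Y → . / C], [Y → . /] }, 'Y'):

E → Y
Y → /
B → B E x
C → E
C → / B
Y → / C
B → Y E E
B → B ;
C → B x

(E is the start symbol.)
{ [B → Y . E E], [E → . Y], [Y → . / C], [Y → . /] }

GOTO(I, 'Y') = CLOSURE({ [A → αX.β] : [A → α.Xβ] ∈ I, X = 'Y' })

Items with dot before 'Y', with the dot advanced:
  [B → . Y E E] → [B → Y . E E]
Closure of the advanced items:
  [B → Y . E E] has the dot before E: add [E → . Y]
  [E → . Y] has the dot before Y: add [Y → . /], [Y → . / C]

GOTO = { [B → Y . E E], [E → . Y], [Y → . / C], [Y → . /] }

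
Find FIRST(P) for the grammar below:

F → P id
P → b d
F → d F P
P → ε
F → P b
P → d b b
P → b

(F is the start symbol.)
From P → b d:
  - b is a terminal: add 'b' and stop
From P → ε:
  - ε-production, so ε ∈ FIRST(P)
From P → d b b:
  - d is a terminal: add 'd' and stop
From P → b:
  - b is a terminal: add 'b' and stop

Collecting: FIRST(P) = { 'b', 'd', ε }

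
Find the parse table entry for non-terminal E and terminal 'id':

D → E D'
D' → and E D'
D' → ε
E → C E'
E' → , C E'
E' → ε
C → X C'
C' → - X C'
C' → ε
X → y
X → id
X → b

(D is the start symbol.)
E → C E'

To find M[E, 'id'], we find productions for E where 'id' is in the predict set (PREDICT(N → α) = (FIRST(α) \ {ε}) ∪ (FOLLOW(N) if α ⇒* ε)).

Relevant sets:
  FIRST(C) = { 'b', 'id', 'y' }

E → C E': PREDICT = { 'b', 'id', 'y' }
  'id' is in predict set, so this production goes in M[E, 'id']

M[E, 'id'] = E → C E'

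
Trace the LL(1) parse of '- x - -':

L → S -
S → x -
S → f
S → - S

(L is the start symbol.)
LL(1) parsing maintains a stack (initially the start symbol over $) and the input. At each step: if the stack top is a terminal, match it against the current input token; if it is a non-terminal N, replace it with the RHS of M[N, lookahead] (the unique production whose predict set contains the lookahead).

Stack is shown with the top on the left.

Stack    Input      Action
--------------------------
L $      - x - - $  output L → S -
S - $    - x - - $  output S → - S
- S - $  - x - - $  match '-'
S - $    x - - $    output S → x -
x - - $  x - - $    match 'x'
- - $    - - $      match '-'
- $      - $        match '-'
$        $          accept

The string is accepted.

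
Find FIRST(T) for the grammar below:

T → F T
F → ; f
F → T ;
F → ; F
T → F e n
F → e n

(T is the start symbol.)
{ ';', 'e' }

To compute FIRST(T), examine every production with T on the left-hand side, reading each right-hand side left to right until a non-nullable symbol is reached.

FIRST sets of the other non-terminals involved (by the same procedure, iterated to a fixed point):
  FIRST(F) = { ';', 'e' }

From T → F T:
  - F is a non-terminal: add FIRST(F) \ {ε} = { ';', 'e' }
    F is not nullable, so stop
From T → F e n:
  - F is a non-terminal: add FIRST(F) \ {ε} = { ';', 'e' }
    F is not nullable, so stop

Collecting: FIRST(T) = { ';', 'e' }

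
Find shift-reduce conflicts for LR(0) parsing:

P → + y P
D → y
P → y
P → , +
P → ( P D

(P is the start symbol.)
No shift-reduce conflicts

A shift-reduce conflict occurs when an LR(0) state has both:
  - a complete (reduce) item [A → α .] (dot at the end), and
  - a shift item [B → β . c γ] (dot before a terminal).

Augment with P' → P and build the canonical LR(0) collection (I0 = CLOSURE({[P' → . P]}), then GOTO on every symbol after a dot until no new states appear). It has 12 states:
  I0: { [P → . ( P D], [P → . + y P], [P → . , +], [P → . y], [P' → . P] }  — shift
  I1: { [P → ( . P D], [P → . ( P D], [P → . + y P], [P → . , +], [P → . y] }  — shift
  I2: { [P → + . y P] }  — shift
  I3: { [P → , . +] }  — shift
  I4: { [P' → P .] }  — accept
  I5: { [P → y .] }  — reduce
  I6: { [P → , + .] }  — reduce
  I7: { [P → + y . P], [P → . ( P D], [P → . + y P], [P → . , +], [P → . y] }  — shift
  I8: { [P → + y P .] }  — reduce
  I9: { [D → . y], [P → ( P . D] }  — shift
  I10: { [P → ( P D .] }  — reduce
  I11: { [D → y .] }  — reduce

No state contains both a complete item and a shift item.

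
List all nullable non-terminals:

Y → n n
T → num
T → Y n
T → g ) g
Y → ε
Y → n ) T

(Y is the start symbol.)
{ 'Y' }

A non-terminal is nullable if it can derive ε (the empty string): either it has an ε-production, or it has a production whose right-hand side consists entirely of nullable non-terminals.

ε-productions: Y → ε
So Y is immediately nullable.
No further non-terminal can be added: every production for the remaining non-terminals contains a terminal or a non-nullable non-terminal.
Nullable = { 'Y' }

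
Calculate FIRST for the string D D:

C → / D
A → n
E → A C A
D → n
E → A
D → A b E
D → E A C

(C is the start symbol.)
FIRST sets of the non-terminals involved (from the grammar, by fixed-point iteration):
  FIRST(D) = { 'n' }

To compute FIRST(D D), process the symbols left to right:
Symbol D is a non-terminal. Add FIRST(D) \ {ε} = { 'n' }
D is not nullable (ε ∉ FIRST(D)), so stop here.
FIRST(D D) = { 'n' }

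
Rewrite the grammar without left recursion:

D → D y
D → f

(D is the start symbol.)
D is directly left-recursive. The standard transformation for
  A → A α₁ | ... | A α_m | β₁ | ... | β_n
is
  A  → β₁ A' | ... | β_n A'
  A' → α₁ A' | ... | α_m A' | ε

D → f becomes D → f D'
D → D y becomes D' → y D'
Add D' → ε

Resulting grammar:
D → f D'
D' → y D'
D' → ε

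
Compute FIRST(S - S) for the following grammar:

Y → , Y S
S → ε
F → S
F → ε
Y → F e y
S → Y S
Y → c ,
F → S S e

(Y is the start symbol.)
FIRST sets of the non-terminals involved (from the grammar, by fixed-point iteration):
  FIRST(S) = { ',', 'c', 'e', ε }

To compute FIRST(S - S), process the symbols left to right:
Symbol S is a non-terminal. Add FIRST(S) \ {ε} = { ',', 'c', 'e' }
S is nullable (ε ∈ FIRST(S)), continue to the next symbol.
Symbol - is a terminal. Add '-' and stop.
FIRST(S - S) = { ',', '-', 'c', 'e' }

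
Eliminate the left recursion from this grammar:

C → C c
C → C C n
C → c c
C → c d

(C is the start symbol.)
C → c c C'
C → c d C'
C' → c C'
C' → C n C'
C' → ε

C is directly left-recursive. The standard transformation for
  A → A α₁ | ... | A α_m | β₁ | ... | β_n
is
  A  → β₁ A' | ... | β_n A'
  A' → α₁ A' | ... | α_m A' | ε

C → c c becomes C → c c C'
C → c d becomes C → c d C'
C → C c becomes C' → c C'
C → C C n becomes C' → C n C'
Add C' → ε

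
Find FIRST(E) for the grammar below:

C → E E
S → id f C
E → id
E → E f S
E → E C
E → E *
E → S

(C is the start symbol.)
{ 'id' }

FIRST sets of the other non-terminals involved (by the same procedure, iterated to a fixed point):
  FIRST(S) = { 'id' }

From E → id:
  - id is a terminal: add 'id' and stop
From E → E f S:
  - E is the symbol being defined: contributes nothing new
    E is not nullable, so stop
From E → E C:
  - E is the symbol being defined: contributes nothing new
    E is not nullable, so stop
From E → E *:
  - E is the symbol being defined: contributes nothing new
    E is not nullable, so stop
From E → S:
  - S is a non-terminal: add FIRST(S) \ {ε} = { 'id' }
    S is not nullable, so stop

Collecting: FIRST(E) = { 'id' }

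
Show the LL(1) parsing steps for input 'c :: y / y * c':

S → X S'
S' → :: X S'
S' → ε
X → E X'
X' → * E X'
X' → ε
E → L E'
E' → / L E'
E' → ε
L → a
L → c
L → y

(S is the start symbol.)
LL(1) parsing maintains a stack (initially the start symbol over $) and the input. At each step: if the stack top is a terminal, match it against the current input token; if it is a non-terminal N, replace it with the RHS of M[N, lookahead] (the unique production whose predict set contains the lookahead).

Stack is shown with the top on the left.

Stack           Input             Action
----------------------------------------
S $             c :: y / y * c $  output S → X S'
X S' $          c :: y / y * c $  output X → E X'
E X' S' $       c :: y / y * c $  output E → L E'
L E' X' S' $    c :: y / y * c $  output L → c
c E' X' S' $    c :: y / y * c $  match 'c'
E' X' S' $      :: y / y * c $    output E' → ε
X' S' $         :: y / y * c $    output X' → ε
S' $            :: y / y * c $    output S' → :: X S'
:: X S' $       :: y / y * c $    match '::'
X S' $          y / y * c $       output X → E X'
E X' S' $       y / y * c $       output E → L E'
L E' X' S' $    y / y * c $       output L → y
y E' X' S' $    y / y * c $       match 'y'
E' X' S' $      / y * c $         output E' → / L E'
/ L E' X' S' $  / y * c $         match '/'
L E' X' S' $    y * c $           output L → y
y E' X' S' $    y * c $           match 'y'
E' X' S' $      * c $             output E' → ε
X' S' $         * c $             output X' → * E X'
* E X' S' $     * c $             match '*'
E X' S' $       c $               output E → L E'
L E' X' S' $    c $               output L → c
c E' X' S' $    c $               match 'c'
E' X' S' $      $                 output E' → ε
X' S' $         $                 output X' → ε
S' $            $                 output S' → ε
$               $                 accept

The string is accepted.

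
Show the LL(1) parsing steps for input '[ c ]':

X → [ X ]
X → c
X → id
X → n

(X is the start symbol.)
LL(1) parsing maintains a stack (initially the start symbol over $) and the input. At each step: if the stack top is a terminal, match it against the current input token; if it is a non-terminal N, replace it with the RHS of M[N, lookahead] (the unique production whose predict set contains the lookahead).

Stack is shown with the top on the left.

Stack    Input    Action
------------------------
X $      [ c ] $  output X → [ X ]
[ X ] $  [ c ] $  match '['
X ] $    c ] $    output X → c
c ] $    c ] $    match 'c'
] $      ] $      match ']'
$        $        accept

The string is accepted.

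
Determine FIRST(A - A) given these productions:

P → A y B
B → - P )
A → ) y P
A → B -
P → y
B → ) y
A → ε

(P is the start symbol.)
{ ')', '-' }

FIRST sets of the non-terminals involved (from the grammar, by fixed-point iteration):
  FIRST(A) = { ')', '-', ε }

To compute FIRST(A - A), process the symbols left to right:
Symbol A is a non-terminal. Add FIRST(A) \ {ε} = { ')', '-' }
A is nullable (ε ∈ FIRST(A)), continue to the next symbol.
Symbol - is a terminal. Add '-' and stop.
FIRST(A - A) = { ')', '-' }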